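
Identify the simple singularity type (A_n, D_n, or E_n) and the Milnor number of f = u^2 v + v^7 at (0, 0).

Type D_{8}, Milnor number mu = 8.

The Hessian of f at 0 has rank 0. Corank 2; j^3 = u^2*v has shape L^2 M (L != M), so D-series; mu = 8 gives D_8.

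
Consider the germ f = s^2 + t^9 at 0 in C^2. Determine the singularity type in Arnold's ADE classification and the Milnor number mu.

Type A_8, Milnor number mu = 8.

The Hessian of f at 0 has rank 1. Corank 1: A-series; mu = 8 gives A_8.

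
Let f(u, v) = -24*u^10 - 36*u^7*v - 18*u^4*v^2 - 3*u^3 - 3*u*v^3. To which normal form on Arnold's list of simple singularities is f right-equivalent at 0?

E_{7}

The Hessian of f at 0 is [[0, 0], [0, 0]] with rank 0, so corank 2. A Groebner basis of the Jacobian ideal J(f) in C{u,v} is {u^3, u*v^2, 3*u^2 + v^3}; counting standard monomials gives mu = 7. Corank 2; j^3 = -3*u^3 is a perfect cube, so E-series; the 4-jet and mu = 7 give E_7.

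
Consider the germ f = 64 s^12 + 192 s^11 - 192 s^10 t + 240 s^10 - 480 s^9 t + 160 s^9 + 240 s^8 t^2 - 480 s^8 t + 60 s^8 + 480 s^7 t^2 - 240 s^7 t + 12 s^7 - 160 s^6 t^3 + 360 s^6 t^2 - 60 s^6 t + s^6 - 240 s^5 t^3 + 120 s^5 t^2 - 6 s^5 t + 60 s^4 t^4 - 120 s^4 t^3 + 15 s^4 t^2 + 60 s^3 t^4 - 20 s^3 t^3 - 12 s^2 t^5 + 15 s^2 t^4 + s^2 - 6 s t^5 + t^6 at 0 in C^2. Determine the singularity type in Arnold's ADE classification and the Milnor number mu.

Type A_5, Milnor number mu = 5.

The Hessian of f at 0 has rank 1. Corank 1: A-series; mu = 5 gives A_5.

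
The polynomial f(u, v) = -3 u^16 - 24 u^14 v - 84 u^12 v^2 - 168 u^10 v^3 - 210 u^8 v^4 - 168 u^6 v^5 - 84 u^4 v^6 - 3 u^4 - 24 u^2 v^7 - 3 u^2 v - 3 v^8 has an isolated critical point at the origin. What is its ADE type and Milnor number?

Type D_{9}, Milnor number mu = 9.

The Hessian of f at 0 is [[0, 0], [0, 0]] with rank 0, so corank 2. A Groebner basis of the Jacobian ideal J(f) in C{u,v} is {u^2/8 + v^7, u^3, u*v}; counting standard monomials gives mu = 9. Corank 2; j^3 = -3*u^2*v has shape L^2 M (L != M), so D-series; mu = 9 gives D_9.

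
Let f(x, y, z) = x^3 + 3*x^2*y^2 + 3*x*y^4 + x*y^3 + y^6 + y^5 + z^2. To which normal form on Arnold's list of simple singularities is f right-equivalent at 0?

E_7

The Hessian of f at 0 has rank 1. Corank 2; j^3 = x^3 is a perfect cube, so E-series; the 4-jet and mu = 7 give E_7.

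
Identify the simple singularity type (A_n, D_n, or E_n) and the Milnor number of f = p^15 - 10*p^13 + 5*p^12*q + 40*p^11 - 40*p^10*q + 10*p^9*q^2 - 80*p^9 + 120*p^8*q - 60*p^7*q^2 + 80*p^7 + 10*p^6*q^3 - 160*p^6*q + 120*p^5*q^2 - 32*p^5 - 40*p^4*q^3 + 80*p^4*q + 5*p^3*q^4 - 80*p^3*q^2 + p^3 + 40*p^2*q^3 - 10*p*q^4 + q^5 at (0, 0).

The Hessian of f at 0 is [[0, 0], [0, 0]] with rank 0, so corank 2. A Groebner basis of the Jacobian ideal J(f) in C{p,q} is {q^5, p*q^3 - q^4/8, p^2}; counting standard monomials gives mu = 8. Corank 2; j^3 = p^3 is a perfect cube, so E-series; the 5-jet and mu = 8 give E_8.

Type E_{8}, Milnor number mu = 8.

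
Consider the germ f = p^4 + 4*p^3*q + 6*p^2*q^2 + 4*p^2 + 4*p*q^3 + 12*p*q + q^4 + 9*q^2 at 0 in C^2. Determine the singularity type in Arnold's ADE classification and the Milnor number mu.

Type A_{3}, Milnor number mu = 3.

The Hessian of f at 0 has rank 1. Corank 1: A-series; mu = 3 gives A_3.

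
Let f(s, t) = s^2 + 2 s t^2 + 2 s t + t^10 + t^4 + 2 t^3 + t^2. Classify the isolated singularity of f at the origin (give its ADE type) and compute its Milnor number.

Type A9, Milnor number mu = 9.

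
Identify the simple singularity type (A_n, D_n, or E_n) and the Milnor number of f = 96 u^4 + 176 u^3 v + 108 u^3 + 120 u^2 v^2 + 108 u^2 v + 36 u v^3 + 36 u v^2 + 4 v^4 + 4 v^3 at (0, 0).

Type E_{7}, Milnor number mu = 7.

The Hessian of f at 0 has rank 0. Corank 2; j^3 = 4*(3*u + v)^3 is a perfect cube, so E-series; the 4-jet and mu = 7 give E_7.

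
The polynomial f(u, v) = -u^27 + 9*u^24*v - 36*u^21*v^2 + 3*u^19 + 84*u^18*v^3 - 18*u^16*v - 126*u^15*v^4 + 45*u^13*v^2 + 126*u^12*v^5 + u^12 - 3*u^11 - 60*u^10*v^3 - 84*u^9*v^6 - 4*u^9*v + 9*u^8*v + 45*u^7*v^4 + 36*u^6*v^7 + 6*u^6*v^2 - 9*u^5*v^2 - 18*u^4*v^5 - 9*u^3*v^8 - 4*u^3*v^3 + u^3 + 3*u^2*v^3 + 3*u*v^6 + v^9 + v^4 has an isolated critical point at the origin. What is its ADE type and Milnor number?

Type E6, Milnor number mu = 6.

The Hessian of f at 0 is [[0, 0], [0, 0]] with rank 0, so corank 2. A Groebner basis of the Jacobian ideal J(f) in C{u,v} is {v^3, u^2}; counting standard monomials gives mu = 6. Corank 2; j^3 = u^3 is a perfect cube, so E-series; the 4-jet and mu = 6 give E_6.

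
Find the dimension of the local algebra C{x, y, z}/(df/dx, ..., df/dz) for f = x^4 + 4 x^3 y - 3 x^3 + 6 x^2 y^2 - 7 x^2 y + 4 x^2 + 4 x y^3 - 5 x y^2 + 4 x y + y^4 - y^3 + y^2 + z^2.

The Hessian of f at 0 is [[8, 4, 0], [4, 2, 0], [0, 0, 2]] with rank 2, so corank 1. A Groebner basis of the Jacobian ideal J(f) in C{x,y,z} is {y^2, x + y/2, z}; counting standard monomials gives mu = 2. Corank 1: A-series; mu = 2 gives A_2.

2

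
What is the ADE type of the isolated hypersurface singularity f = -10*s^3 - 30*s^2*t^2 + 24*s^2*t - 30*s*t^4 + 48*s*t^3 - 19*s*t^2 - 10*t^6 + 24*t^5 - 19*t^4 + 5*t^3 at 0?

The Hessian of f at 0 has rank 0. Corank 2; j^3 = -(s - t)*(10*s^2 - 14*s*t + 5*t^2) splits into three distinct lines over C (the quadratic factor has nonzero discriminant), so D_4.

D4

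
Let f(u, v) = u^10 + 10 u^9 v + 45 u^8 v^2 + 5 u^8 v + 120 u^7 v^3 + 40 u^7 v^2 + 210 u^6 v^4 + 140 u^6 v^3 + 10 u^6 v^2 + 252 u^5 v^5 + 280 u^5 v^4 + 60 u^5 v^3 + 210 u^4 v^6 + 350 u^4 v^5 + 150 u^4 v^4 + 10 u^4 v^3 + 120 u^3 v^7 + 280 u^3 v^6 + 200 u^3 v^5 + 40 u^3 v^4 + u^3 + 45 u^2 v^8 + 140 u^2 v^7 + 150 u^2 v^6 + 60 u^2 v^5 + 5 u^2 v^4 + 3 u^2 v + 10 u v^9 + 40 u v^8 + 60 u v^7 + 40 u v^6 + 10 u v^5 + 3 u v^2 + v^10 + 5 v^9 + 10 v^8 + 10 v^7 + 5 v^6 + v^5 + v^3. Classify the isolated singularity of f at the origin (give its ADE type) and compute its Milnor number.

The Hessian of f at 0 has rank 0. Corank 2; j^3 = (u + v)^3 is a perfect cube, so E-series; the 5-jet and mu = 8 give E_8.

Type E8, Milnor number mu = 8.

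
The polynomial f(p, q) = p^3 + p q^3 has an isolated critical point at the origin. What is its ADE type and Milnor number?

Type E7, Milnor number mu = 7.

The Hessian of f at 0 has rank 0. Corank 2; j^3 = p^3 is a perfect cube, so E-series; the 4-jet and mu = 7 give E_7.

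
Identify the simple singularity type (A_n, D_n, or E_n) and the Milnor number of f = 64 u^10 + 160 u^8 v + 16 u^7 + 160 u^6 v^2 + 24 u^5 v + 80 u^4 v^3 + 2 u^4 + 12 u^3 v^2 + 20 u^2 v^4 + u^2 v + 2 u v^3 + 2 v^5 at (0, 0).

The Hessian of f at 0 is [[0, 0], [0, 0]] with rank 0, so corank 2. A Groebner basis of the Jacobian ideal J(f) in C{u,v} is {u^3, u^2*v, -u^2/4 + u*v^2, u*v + v^3}; counting standard monomials gives mu = 6. Corank 2; j^3 = u^2*v has shape L^2 M (L != M), so D-series; mu = 6 gives D_6.

Type D_6, Milnor number mu = 6.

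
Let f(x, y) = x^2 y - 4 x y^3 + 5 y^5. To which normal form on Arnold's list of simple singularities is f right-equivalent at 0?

The Hessian of f at 0 has rank 0. Corank 2; j^3 = x^2*y has shape L^2 M (L != M), so D-series; mu = 6 gives D_6.

D_{6}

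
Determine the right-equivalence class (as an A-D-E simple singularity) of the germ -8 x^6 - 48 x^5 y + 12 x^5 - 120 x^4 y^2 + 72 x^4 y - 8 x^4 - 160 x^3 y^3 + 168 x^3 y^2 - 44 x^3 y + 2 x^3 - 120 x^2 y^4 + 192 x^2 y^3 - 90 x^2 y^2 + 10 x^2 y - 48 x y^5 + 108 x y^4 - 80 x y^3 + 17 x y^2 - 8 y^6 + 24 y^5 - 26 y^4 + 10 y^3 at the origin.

The Hessian of f at 0 has rank 0. Corank 2; j^3 = (x + 2*y)*(2*x^2 + 6*x*y + 5*y^2) splits into three distinct lines over C (the quadratic factor has nonzero discriminant), so D_4.

D_{4}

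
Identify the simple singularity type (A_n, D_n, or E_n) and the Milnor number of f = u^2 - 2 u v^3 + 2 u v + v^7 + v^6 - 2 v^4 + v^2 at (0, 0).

Type A_6, Milnor number mu = 6.

The Hessian of f at 0 has rank 1. Corank 1: A-series; mu = 6 gives A_6.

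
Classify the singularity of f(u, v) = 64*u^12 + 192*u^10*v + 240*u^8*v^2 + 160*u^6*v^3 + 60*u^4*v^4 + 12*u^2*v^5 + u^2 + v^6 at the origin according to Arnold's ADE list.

The Hessian of f at 0 has rank 1. Corank 1: A-series; mu = 5 gives A_5.

A5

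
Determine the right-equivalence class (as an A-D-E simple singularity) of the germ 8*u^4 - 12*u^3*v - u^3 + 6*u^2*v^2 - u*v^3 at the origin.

The Hessian of f at 0 is [[0, 0], [0, 0]] with rank 0, so corank 2. A Groebner basis of the Jacobian ideal J(f) in C{u,v} is {3*u^2/4 + v^4 + v^3/4, u^3, u^2*v - u^2/4 - v^3/12, -u^2 + u*v^2 - v^3/3}; counting standard monomials gives mu = 7. Corank 2; j^3 = -u^3 is a perfect cube, so E-series; the 4-jet and mu = 7 give E_7.

E_7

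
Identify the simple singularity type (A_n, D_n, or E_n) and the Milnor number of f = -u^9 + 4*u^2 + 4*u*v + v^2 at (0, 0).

Type A_{8}, Milnor number mu = 8.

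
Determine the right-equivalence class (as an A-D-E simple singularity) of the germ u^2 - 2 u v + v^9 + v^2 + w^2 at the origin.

The Hessian of f at 0 has rank 2. Corank 1: A-series; mu = 8 gives A_8.

A8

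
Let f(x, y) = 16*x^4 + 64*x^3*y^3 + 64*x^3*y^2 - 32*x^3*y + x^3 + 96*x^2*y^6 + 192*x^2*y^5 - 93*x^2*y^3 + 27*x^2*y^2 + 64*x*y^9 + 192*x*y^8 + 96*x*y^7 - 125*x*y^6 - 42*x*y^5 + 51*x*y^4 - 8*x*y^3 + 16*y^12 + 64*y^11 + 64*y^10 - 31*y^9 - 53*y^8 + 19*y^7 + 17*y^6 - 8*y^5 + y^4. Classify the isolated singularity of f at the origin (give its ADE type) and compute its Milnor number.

The Hessian of f at 0 has rank 0. Corank 2; j^3 = x^3 is a perfect cube, so E-series; the 4-jet and mu = 6 give E_6.

Type E_{6}, Milnor number mu = 6.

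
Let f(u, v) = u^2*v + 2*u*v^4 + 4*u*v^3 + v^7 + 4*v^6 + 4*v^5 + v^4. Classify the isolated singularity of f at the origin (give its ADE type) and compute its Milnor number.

Type D_5, Milnor number mu = 5.

The Hessian of f at 0 is [[0, 0], [0, 0]] with rank 0, so corank 2. A Groebner basis of the Jacobian ideal J(f) in C{u,v} is {u*v^2, u*v/2 + v^3, u^2 - 2*u*v}; counting standard monomials gives mu = 5. Corank 2; j^3 = u^2*v has shape L^2 M (L != M), so D-series; mu = 5 gives D_5.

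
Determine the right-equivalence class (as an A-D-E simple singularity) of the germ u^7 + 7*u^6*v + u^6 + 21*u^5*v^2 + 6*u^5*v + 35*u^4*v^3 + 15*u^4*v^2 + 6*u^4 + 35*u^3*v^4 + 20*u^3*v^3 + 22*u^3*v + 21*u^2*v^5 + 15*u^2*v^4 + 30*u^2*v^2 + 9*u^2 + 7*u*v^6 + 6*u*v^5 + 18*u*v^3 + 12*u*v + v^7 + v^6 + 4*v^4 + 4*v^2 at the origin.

A_6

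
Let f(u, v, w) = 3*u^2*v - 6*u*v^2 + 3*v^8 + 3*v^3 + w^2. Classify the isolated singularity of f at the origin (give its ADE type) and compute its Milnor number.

The Hessian of f at 0 is [[0, 0, 0], [0, 0, 0], [0, 0, 2]] with rank 1, so corank 2. A Groebner basis of the Jacobian ideal J(f) in C{u,v,w} is {u^2/8 + v^7 - v^2/8, u^3 - v^3, u*v - v^2, w}; counting standard monomials gives mu = 9. Corank 2; j^3 = 3*v*(u - v)^2 has shape L^2 M (L != M), so D-series; mu = 9 gives D_9.

Type D_{9}, Milnor number mu = 9.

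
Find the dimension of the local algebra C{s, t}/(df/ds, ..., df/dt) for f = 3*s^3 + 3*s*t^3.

7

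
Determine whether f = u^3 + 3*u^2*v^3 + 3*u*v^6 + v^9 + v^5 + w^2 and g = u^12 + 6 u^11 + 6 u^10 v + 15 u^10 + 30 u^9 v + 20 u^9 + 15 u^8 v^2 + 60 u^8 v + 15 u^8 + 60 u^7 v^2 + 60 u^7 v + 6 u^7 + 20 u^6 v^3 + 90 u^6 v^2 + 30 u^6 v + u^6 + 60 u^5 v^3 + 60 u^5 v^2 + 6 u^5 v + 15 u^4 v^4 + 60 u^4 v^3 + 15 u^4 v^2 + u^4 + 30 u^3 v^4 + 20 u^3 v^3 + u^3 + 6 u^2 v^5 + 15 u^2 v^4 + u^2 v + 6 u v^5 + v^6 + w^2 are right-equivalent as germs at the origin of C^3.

No.

The Hessian of f at 0 has rank 1. Corank 2; j^3 = u^3 is a perfect cube, so E-series; the 5-jet and mu = 8 give E_8. The Hessian of g at 0 has rank 1. Corank 2; j^3 = u^2*(u + v) has shape L^2 M (L != M), so D-series; mu = 7 gives D_7. f is E_8 but g is D_7, hence not right-equivalent.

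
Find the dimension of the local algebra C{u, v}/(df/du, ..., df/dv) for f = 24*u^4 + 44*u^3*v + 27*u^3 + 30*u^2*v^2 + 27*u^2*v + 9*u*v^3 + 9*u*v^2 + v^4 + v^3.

The Hessian of f at 0 is [[0, 0], [0, 0]] with rank 0, so corank 2. A Groebner basis of the Jacobian ideal J(f) in C{u,v} is {19683*u^2/4 + 6561*u*v/2 + v^4 + 27*v^3/4 + 2187*v^2/4, u^3 + 135*u^2/4 + 45*u*v/2 + v^3/12 + 15*v^2/4, u^2*v - 243*u^2/4 - 81*u*v/2 - 7*v^3/36 - 27*v^2/4, 81*u^2 + u*v^2 + 54*u*v + 4*v^3/9 + 9*v^2}; counting standard monomials gives mu = 7. Corank 2; j^3 = (3*u + v)^3 is a perfect cube, so E-series; the 4-jet and mu = 7 give E_7.

7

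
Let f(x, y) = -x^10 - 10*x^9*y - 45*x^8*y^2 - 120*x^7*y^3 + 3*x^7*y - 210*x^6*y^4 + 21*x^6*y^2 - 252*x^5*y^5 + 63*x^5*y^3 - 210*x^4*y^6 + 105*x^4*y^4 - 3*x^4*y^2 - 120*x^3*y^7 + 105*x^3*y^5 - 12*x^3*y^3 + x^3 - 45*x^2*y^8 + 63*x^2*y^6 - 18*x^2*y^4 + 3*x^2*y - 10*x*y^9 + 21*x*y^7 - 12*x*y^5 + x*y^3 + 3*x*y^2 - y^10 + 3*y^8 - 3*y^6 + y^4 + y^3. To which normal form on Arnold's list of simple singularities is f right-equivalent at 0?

E7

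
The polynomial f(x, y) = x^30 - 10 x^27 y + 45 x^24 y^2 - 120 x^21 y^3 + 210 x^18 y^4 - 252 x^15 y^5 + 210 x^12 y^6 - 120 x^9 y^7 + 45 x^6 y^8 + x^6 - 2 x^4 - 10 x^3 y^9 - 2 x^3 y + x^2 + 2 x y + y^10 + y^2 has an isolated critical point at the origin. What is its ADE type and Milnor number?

Type A_9, Milnor number mu = 9.

The Hessian of f at 0 has rank 1. Corank 1: A-series; mu = 9 gives A_9.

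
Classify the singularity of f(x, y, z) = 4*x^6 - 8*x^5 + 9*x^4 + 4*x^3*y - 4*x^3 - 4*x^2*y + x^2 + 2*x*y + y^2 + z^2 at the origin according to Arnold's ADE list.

The Hessian of f at 0 has rank 2. Corank 1: A-series; mu = 3 gives A_3.

A_3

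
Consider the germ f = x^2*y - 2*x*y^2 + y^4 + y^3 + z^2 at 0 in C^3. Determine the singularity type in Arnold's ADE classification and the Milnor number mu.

Type D5, Milnor number mu = 5.

The Hessian of f at 0 is [[0, 0, 0], [0, 0, 0], [0, 0, 2]] with rank 1, so corank 2. A Groebner basis of the Jacobian ideal J(f) in C{x,y,z} is {x^3 + x^2/4 - y^2/4, x^2/4 + y^3 - y^2/4, x*y - y^2, z}; counting standard monomials gives mu = 5. Corank 2; j^3 = y*(x - y)^2 has shape L^2 M (L != M), so D-series; mu = 5 gives D_5.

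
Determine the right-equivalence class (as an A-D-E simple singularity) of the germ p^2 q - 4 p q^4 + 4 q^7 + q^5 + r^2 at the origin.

D_{6}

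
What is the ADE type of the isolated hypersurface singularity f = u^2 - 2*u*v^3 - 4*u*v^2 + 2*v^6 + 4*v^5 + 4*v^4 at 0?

The Hessian of f at 0 has rank 1. Corank 1: A-series; mu = 5 gives A_5.

A_5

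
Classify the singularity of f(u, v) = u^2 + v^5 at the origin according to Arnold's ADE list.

A_4

The Hessian of f at 0 has rank 1. Corank 1: A-series; mu = 4 gives A_4.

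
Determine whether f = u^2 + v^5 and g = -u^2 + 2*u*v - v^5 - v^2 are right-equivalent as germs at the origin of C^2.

The Hessian of f at 0 has rank 1. Corank 1: A-series; mu = 4 gives A_4. The Hessian of g at 0 has rank 1. Corank 1: A-series; mu = 4 gives A_4. Both have type A_4, hence right-equivalent.

Yes.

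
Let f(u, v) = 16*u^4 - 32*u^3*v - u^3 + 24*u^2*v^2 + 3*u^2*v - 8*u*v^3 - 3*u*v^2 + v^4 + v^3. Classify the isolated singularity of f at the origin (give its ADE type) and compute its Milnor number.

The Hessian of f at 0 has rank 0. Corank 2; j^3 = -(u - v)^3 is a perfect cube, so E-series; the 4-jet and mu = 6 give E_6.

Type E_{6}, Milnor number mu = 6.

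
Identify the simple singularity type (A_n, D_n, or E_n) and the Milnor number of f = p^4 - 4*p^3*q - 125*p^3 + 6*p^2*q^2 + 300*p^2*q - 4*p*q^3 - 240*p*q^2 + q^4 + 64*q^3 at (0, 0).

The Hessian of f at 0 has rank 0. Corank 2; j^3 = -(5*p - 4*q)^3 is a perfect cube, so E-series; the 4-jet and mu = 6 give E_6.

Type E6, Milnor number mu = 6.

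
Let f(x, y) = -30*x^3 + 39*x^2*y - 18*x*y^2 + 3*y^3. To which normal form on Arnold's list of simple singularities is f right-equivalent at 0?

D_{4}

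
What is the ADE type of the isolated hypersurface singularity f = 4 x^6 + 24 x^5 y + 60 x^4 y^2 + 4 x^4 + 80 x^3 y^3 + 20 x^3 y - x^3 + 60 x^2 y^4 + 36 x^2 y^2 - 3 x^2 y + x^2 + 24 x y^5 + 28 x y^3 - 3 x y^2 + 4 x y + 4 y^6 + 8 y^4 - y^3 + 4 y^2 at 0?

The Hessian of f at 0 is [[2, 4], [4, 8]] with rank 1, so corank 1. A Groebner basis of the Jacobian ideal J(f) in C{x,y} is {y^2, x + 2*y}; counting standard monomials gives mu = 2. Corank 1: A-series; mu = 2 gives A_2.

A_2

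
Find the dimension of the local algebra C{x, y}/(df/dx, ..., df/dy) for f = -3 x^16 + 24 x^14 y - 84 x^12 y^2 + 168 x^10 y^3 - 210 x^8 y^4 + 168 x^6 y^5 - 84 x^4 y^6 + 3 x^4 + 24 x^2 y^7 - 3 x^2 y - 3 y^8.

9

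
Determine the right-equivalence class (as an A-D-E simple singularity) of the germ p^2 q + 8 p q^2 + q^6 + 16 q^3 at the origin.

The Hessian of f at 0 is [[0, 0], [0, 0]] with rank 0, so corank 2. A Groebner basis of the Jacobian ideal J(f) in C{p,q} is {p^2/6 + q^5 - 8*q^2/3, p^3 + 64*q^3, p*q + 4*q^2}; counting standard monomials gives mu = 7. Corank 2; j^3 = q*(p + 4*q)^2 has shape L^2 M (L != M), so D-series; mu = 7 gives D_7.

D_{7}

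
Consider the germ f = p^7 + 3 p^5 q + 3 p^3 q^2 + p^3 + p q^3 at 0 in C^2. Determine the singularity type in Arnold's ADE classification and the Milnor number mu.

Type E7, Milnor number mu = 7.

The Hessian of f at 0 has rank 0. Corank 2; j^3 = p^3 is a perfect cube, so E-series; the 4-jet and mu = 7 give E_7.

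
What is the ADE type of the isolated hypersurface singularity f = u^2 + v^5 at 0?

The Hessian of f at 0 has rank 1. Corank 1: A-series; mu = 4 gives A_4.

A4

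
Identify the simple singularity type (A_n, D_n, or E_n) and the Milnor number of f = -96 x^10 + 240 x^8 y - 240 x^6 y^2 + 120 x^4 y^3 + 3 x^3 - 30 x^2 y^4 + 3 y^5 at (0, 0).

Type E_{8}, Milnor number mu = 8.

The Hessian of f at 0 is [[0, 0], [0, 0]] with rank 0, so corank 2. A Groebner basis of the Jacobian ideal J(f) in C{x,y} is {y^4, x^2}; counting standard monomials gives mu = 8. Corank 2; j^3 = 3*x^3 is a perfect cube, so E-series; the 5-jet and mu = 8 give E_8.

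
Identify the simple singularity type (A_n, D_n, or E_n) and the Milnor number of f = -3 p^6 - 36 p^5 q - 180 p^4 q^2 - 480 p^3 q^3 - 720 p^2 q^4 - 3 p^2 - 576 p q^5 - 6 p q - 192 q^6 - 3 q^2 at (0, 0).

The Hessian of f at 0 is [[-6, -6], [-6, -6]] with rank 1, so corank 1. A Groebner basis of the Jacobian ideal J(f) in C{p,q} is {q^5, p + q}; counting standard monomials gives mu = 5. Corank 1: A-series; mu = 5 gives A_5.

Type A_5, Milnor number mu = 5.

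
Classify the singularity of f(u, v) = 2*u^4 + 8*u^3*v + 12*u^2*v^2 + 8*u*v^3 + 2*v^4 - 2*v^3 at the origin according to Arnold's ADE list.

The Hessian of f at 0 is [[0, 0], [0, 0]] with rank 0, so corank 2. A Groebner basis of the Jacobian ideal J(f) in C{u,v} is {u^3 + 3*u^2*v, v^2}; counting standard monomials gives mu = 6. Corank 2; j^3 = -2*v^3 is a perfect cube, so E-series; the 4-jet and mu = 6 give E_6.

E6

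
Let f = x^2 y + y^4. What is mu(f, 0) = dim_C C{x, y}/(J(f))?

The Hessian of f at 0 is [[0, 0], [0, 0]] with rank 0, so corank 2. A Groebner basis of the Jacobian ideal J(f) in C{x,y} is {x^3, x^2/4 + y^3, x*y}; counting standard monomials gives mu = 5. Corank 2; j^3 = x^2*y has shape L^2 M (L != M), so D-series; mu = 5 gives D_5.

5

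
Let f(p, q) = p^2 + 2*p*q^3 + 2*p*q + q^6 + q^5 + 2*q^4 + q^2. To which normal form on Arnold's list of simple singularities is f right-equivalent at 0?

The Hessian of f at 0 is [[2, 2], [2, 2]] with rank 1, so corank 1. A Groebner basis of the Jacobian ideal J(f) in C{p,q} is {p + q^3 + q, p^2 - q^2, p*q + q^2}; counting standard monomials gives mu = 4. Corank 1: A-series; mu = 4 gives A_4.

A4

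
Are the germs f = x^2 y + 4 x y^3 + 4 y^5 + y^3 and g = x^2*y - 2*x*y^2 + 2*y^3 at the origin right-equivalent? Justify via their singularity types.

The Hessian of f at 0 has rank 0. Corank 2; j^3 = y*(x^2 + y^2) splits into three distinct lines over C (the quadratic factor has nonzero discriminant), so D_4. The Hessian of g at 0 has rank 0. Corank 2; j^3 = y*(x^2 - 2*x*y + 2*y^2) splits into three distinct lines over C (the quadratic factor has nonzero discriminant), so D_4. Both have type D_4, hence right-equivalent.

Yes.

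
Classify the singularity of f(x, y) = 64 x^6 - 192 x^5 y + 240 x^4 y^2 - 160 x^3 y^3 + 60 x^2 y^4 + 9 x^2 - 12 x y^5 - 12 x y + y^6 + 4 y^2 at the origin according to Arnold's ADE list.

A_5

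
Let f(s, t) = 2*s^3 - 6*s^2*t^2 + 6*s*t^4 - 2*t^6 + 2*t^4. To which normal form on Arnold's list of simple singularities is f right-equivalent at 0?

E6

The Hessian of f at 0 has rank 0. Corank 2; j^3 = 2*s^3 is a perfect cube, so E-series; the 4-jet and mu = 6 give E_6.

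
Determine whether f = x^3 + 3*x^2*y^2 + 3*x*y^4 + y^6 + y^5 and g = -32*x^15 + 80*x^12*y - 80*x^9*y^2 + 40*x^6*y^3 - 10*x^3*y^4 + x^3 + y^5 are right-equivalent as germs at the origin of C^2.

Yes.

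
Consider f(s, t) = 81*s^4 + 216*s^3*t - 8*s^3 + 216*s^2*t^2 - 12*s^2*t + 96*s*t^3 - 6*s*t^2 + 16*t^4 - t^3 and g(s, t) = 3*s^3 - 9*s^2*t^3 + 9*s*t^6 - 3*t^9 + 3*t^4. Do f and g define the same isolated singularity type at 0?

Yes.

The Hessian of f at 0 has rank 0. Corank 2; j^3 = -(2*s + t)^3 is a perfect cube, so E-series; the 4-jet and mu = 6 give E_6. The Hessian of g at 0 has rank 0. Corank 2; j^3 = 3*s^3 is a perfect cube, so E-series; the 4-jet and mu = 6 give E_6. Both have type E_6, hence right-equivalent.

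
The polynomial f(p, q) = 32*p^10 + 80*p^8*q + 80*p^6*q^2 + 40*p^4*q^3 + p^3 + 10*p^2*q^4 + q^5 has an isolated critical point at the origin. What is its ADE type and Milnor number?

The Hessian of f at 0 is [[0, 0], [0, 0]] with rank 0, so corank 2. A Groebner basis of the Jacobian ideal J(f) in C{p,q} is {q^4, p^2}; counting standard monomials gives mu = 8. Corank 2; j^3 = p^3 is a perfect cube, so E-series; the 5-jet and mu = 8 give E_8.

Type E8, Milnor number mu = 8.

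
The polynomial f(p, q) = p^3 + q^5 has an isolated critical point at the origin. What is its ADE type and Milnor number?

Type E8, Milnor number mu = 8.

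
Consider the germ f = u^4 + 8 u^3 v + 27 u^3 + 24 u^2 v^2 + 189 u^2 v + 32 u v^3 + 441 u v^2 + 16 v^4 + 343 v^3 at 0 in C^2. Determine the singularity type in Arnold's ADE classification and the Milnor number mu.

The Hessian of f at 0 is [[0, 0], [0, 0]] with rank 0, so corank 2. A Groebner basis of the Jacobian ideal J(f) in C{u,v} is {v^4, u*v^2 + 20*v^3/9, u^2 + 14*u*v/3 + 49*v^2/9}; counting standard monomials gives mu = 6. Corank 2; j^3 = (3*u + 7*v)^3 is a perfect cube, so E-series; the 4-jet and mu = 6 give E_6.

Type E6, Milnor number mu = 6.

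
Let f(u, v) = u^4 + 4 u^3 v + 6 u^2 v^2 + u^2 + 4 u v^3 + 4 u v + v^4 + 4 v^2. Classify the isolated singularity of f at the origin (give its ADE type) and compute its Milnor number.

The Hessian of f at 0 has rank 1. Corank 1: A-series; mu = 3 gives A_3.

Type A_3, Milnor number mu = 3.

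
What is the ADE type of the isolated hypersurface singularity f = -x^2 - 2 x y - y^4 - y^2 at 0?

The Hessian of f at 0 has rank 1. Corank 1: A-series; mu = 3 gives A_3.

A3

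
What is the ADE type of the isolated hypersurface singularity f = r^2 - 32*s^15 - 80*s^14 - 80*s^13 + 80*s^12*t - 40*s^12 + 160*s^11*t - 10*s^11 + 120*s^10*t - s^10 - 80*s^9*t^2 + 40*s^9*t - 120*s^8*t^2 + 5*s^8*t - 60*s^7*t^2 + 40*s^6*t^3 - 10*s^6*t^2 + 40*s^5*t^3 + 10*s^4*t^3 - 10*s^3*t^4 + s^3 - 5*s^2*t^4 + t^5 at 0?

The Hessian of f at 0 has rank 1. Corank 2; j^3 = s^3 is a perfect cube, so E-series; the 5-jet and mu = 8 give E_8.

E_8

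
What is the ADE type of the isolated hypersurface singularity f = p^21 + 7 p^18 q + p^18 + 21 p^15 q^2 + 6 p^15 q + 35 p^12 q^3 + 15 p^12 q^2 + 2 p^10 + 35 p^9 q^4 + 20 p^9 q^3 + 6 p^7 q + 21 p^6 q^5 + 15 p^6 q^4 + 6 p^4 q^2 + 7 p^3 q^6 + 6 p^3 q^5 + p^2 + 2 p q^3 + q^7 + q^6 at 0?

A6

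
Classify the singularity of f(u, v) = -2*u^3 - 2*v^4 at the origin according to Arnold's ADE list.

E6

The Hessian of f at 0 is [[0, 0], [0, 0]] with rank 0, so corank 2. A Groebner basis of the Jacobian ideal J(f) in C{u,v} is {v^3, u^2}; counting standard monomials gives mu = 6. Corank 2; j^3 = -2*u^3 is a perfect cube, so E-series; the 4-jet and mu = 6 give E_6.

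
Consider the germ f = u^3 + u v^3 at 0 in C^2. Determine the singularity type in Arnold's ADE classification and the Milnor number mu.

Type E7, Milnor number mu = 7.

The Hessian of f at 0 is [[0, 0], [0, 0]] with rank 0, so corank 2. A Groebner basis of the Jacobian ideal J(f) in C{u,v} is {u^3, u*v^2, 3*u^2 + v^3}; counting standard monomials gives mu = 7. Corank 2; j^3 = u^3 is a perfect cube, so E-series; the 4-jet and mu = 7 give E_7.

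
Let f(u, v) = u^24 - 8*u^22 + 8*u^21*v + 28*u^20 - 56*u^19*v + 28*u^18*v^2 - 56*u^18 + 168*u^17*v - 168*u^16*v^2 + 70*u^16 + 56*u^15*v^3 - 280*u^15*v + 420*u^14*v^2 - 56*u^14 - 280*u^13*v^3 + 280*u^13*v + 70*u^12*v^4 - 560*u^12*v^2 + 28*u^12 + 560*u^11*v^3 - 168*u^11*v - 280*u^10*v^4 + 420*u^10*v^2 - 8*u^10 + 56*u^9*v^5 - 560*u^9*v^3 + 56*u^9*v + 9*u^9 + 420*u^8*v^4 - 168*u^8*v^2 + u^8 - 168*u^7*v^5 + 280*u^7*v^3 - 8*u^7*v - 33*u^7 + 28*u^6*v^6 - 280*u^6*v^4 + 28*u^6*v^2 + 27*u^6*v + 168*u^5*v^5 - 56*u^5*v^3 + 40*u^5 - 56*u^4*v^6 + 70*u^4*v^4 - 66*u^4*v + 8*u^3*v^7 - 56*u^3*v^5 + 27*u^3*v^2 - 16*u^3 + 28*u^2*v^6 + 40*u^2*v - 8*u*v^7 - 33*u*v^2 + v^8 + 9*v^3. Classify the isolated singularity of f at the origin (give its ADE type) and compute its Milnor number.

Type D9, Milnor number mu = 9.

The Hessian of f at 0 has rank 0. Corank 2; j^3 = -(u - v)*(4*u - 3*v)^2 has shape L^2 M (L != M), so D-series; mu = 9 gives D_9.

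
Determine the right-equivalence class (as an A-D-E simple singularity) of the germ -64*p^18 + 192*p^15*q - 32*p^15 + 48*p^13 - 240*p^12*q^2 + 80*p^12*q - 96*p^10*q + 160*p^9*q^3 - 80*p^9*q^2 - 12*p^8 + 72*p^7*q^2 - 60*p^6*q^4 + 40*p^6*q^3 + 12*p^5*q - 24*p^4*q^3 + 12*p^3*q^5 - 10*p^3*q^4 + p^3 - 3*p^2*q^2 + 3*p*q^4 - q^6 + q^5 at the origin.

E8

The Hessian of f at 0 has rank 0. Corank 2; j^3 = p^3 is a perfect cube, so E-series; the 5-jet and mu = 8 give E_8.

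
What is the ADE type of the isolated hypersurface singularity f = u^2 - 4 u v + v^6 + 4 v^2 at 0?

A_{5}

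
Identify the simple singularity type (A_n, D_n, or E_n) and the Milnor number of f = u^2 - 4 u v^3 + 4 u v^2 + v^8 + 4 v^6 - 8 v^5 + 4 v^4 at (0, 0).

Type A_7, Milnor number mu = 7.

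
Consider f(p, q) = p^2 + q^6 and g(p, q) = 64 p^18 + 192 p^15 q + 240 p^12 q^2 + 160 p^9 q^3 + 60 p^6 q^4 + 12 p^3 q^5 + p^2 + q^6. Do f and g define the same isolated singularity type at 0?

Yes.

The Hessian of f at 0 has rank 1. Corank 1: A-series; mu = 5 gives A_5. The Hessian of g at 0 has rank 1. Corank 1: A-series; mu = 5 gives A_5. Both have type A_5, hence right-equivalent.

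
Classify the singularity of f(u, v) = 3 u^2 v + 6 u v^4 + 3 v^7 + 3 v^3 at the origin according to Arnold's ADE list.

D_{4}

The Hessian of f at 0 has rank 0. Corank 2; j^3 = 3*v*(u^2 + v^2) splits into three distinct lines over C (the quadratic factor has nonzero discriminant), so D_4.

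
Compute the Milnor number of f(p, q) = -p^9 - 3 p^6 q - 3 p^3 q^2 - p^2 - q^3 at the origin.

2

The Hessian of f at 0 is [[-2, 0], [0, 0]] with rank 1, so corank 1. A Groebner basis of the Jacobian ideal J(f) in C{p,q} is {q^2, p}; counting standard monomials gives mu = 2. Corank 1: A-series; mu = 2 gives A_2.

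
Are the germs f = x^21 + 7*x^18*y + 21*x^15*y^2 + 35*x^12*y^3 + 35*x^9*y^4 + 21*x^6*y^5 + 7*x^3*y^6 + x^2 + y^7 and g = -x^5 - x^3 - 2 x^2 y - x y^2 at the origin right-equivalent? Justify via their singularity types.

No.

The Hessian of f at 0 has rank 1. Corank 1: A-series; mu = 6 gives A_6. The Hessian of g at 0 has rank 0. Corank 2; j^3 = -x*(x + y)^2 has shape L^2 M (L != M), so D-series; mu = 6 gives D_6. f is A_6 but g is D_6, hence not right-equivalent.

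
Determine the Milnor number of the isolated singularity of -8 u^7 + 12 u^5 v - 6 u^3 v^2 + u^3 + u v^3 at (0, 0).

The Hessian of f at 0 has rank 0. Corank 2; j^3 = u^3 is a perfect cube, so E-series; the 4-jet and mu = 7 give E_7.

7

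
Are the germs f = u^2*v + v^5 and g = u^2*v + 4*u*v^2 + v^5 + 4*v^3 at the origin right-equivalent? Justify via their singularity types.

Yes.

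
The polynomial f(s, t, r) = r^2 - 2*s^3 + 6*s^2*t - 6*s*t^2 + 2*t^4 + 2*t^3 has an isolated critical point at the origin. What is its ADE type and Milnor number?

Type E_{6}, Milnor number mu = 6.

The Hessian of f at 0 has rank 1. Corank 2; j^3 = -2*(s - t)^3 is a perfect cube, so E-series; the 4-jet and mu = 6 give E_6.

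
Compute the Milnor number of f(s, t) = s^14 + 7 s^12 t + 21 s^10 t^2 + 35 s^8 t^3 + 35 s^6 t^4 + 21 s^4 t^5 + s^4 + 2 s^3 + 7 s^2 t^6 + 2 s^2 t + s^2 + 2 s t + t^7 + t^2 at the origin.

The Hessian of f at 0 has rank 1. Corank 1: A-series; mu = 6 gives A_6.

6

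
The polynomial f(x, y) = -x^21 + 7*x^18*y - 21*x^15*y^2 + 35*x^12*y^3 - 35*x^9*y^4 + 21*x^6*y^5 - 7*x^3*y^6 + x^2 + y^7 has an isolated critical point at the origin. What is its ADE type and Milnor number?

The Hessian of f at 0 is [[2, 0], [0, 0]] with rank 1, so corank 1. A Groebner basis of the Jacobian ideal J(f) in C{x,y} is {y^6, x}; counting standard monomials gives mu = 6. Corank 1: A-series; mu = 6 gives A_6.

Type A_{6}, Milnor number mu = 6.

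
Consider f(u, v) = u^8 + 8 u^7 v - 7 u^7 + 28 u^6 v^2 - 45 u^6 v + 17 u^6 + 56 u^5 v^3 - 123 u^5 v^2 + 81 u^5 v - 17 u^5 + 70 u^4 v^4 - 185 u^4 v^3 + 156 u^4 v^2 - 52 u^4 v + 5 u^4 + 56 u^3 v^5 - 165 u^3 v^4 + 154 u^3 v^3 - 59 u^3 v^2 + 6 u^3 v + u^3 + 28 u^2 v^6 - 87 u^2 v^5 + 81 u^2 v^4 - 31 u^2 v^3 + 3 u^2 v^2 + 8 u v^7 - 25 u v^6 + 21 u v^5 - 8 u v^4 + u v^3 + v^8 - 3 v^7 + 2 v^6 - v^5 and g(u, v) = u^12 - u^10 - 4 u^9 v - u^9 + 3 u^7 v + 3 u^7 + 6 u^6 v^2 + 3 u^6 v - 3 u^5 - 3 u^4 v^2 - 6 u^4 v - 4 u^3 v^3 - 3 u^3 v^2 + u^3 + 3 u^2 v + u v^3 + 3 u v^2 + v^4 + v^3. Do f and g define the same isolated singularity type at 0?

Yes.

The Hessian of f at 0 has rank 0. Corank 2; j^3 = u^3 is a perfect cube, so E-series; the 4-jet and mu = 7 give E_7. The Hessian of g at 0 has rank 0. Corank 2; j^3 = (u + v)^3 is a perfect cube, so E-series; the 4-jet and mu = 7 give E_7. Both have type E_7, hence right-equivalent.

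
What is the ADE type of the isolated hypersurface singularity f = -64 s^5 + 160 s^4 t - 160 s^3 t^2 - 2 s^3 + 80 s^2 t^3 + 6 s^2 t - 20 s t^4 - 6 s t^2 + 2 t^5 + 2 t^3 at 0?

E_{8}

The Hessian of f at 0 is [[0, 0], [0, 0]] with rank 0, so corank 2. A Groebner basis of the Jacobian ideal J(f) in C{s,t} is {t^5, s*t^3 - 7*t^4/8, s^2 - 2*s*t + t^2}; counting standard monomials gives mu = 8. Corank 2; j^3 = -2*(s - t)^3 is a perfect cube, so E-series; the 5-jet and mu = 8 give E_8.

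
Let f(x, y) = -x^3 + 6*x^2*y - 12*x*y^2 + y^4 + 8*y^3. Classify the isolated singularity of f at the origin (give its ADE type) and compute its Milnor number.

The Hessian of f at 0 is [[0, 0], [0, 0]] with rank 0, so corank 2. A Groebner basis of the Jacobian ideal J(f) in C{x,y} is {y^3, x^2 - 4*x*y + 4*y^2}; counting standard monomials gives mu = 6. Corank 2; j^3 = -(x - 2*y)^3 is a perfect cube, so E-series; the 4-jet and mu = 6 give E_6.

Type E_{6}, Milnor number mu = 6.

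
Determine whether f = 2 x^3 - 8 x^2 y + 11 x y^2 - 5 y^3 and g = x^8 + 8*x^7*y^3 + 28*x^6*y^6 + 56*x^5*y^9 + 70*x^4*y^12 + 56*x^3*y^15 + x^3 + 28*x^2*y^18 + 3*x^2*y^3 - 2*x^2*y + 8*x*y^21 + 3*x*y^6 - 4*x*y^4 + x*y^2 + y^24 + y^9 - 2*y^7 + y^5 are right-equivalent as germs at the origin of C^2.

The Hessian of f at 0 is [[0, 0], [0, 0]] with rank 0, so corank 2. A Groebner basis of the Jacobian ideal J(f) in C{x,y} is {y^3, x^2 + y^2/2, x*y - y^2/2}; counting standard monomials gives mu = 4. Corank 2; j^3 = (x - y)*(2*x^2 - 6*x*y + 5*y^2) splits into three distinct lines over C (the quadratic factor has nonzero discriminant), so D_4. The Hessian of g at 0 is [[0, 0], [0, 0]] with rank 0, so corank 2. A Groebner basis of the Jacobian ideal J(g) in C{x,y} is {x^2*y^2 + 8*x^2*y + 2*x^2 - 16*x*y^2 - 3*x*y + 8*y^3 + y^2, x^2 + x*y^3 - x*y, -8*x^2*y + 16*x*y^2 + x*y + y^4 - 8*y^3 - y^2, x^3 - 3*x^2*y + 3*x*y^2 - y^3}; counting standard monomials gives mu = 9. Corank 2; j^3 = x*(x - y)^2 has shape L^2 M (L != M), so D-series; mu = 9 gives D_9. f is D_4 but g is D_9, hence not right-equivalent.

No.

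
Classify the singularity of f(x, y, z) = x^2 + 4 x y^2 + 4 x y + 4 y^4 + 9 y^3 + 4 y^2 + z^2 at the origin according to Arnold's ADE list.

A_2

The Hessian of f at 0 has rank 2. Corank 1: A-series; mu = 2 gives A_2.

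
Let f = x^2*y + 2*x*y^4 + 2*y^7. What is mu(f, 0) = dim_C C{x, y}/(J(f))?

8

The Hessian of f at 0 is [[0, 0], [0, 0]] with rank 0, so corank 2. A Groebner basis of the Jacobian ideal J(f) in C{x,y} is {-x^2/6 + x*y^3, x*y + y^4, x^3, x^2*y}; counting standard monomials gives mu = 8. Corank 2; j^3 = x^2*y has shape L^2 M (L != M), so D-series; mu = 8 gives D_8.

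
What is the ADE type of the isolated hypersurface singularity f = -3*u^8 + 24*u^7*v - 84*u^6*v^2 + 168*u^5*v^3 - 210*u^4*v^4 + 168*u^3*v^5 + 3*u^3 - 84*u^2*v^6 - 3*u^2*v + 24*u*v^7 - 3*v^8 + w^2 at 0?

The Hessian of f at 0 has rank 1. Corank 2; j^3 = 3*u^2*(u - v) has shape L^2 M (L != M), so D-series; mu = 9 gives D_9.

D9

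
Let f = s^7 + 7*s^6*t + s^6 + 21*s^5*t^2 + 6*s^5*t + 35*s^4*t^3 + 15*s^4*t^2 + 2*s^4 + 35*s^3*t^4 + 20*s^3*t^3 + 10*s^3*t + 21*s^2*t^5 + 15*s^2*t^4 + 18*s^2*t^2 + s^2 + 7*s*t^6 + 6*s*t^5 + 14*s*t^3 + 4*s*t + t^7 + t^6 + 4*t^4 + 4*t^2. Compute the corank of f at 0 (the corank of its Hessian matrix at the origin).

Hessian at 0 has rank 1.

1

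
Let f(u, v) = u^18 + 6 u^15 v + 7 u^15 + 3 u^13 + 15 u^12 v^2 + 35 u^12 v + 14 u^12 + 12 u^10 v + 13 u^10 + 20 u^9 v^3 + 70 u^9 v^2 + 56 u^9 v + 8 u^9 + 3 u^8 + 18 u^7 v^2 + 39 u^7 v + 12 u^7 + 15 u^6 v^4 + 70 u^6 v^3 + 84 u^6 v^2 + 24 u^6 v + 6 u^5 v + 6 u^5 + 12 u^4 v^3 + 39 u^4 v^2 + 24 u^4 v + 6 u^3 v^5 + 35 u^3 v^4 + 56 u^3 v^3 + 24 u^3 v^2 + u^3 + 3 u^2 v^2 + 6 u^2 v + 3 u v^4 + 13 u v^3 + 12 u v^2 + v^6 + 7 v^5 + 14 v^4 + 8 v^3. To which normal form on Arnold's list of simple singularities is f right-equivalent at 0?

E7

The Hessian of f at 0 has rank 0. Corank 2; j^3 = (u + 2*v)^3 is a perfect cube, so E-series; the 4-jet and mu = 7 give E_7.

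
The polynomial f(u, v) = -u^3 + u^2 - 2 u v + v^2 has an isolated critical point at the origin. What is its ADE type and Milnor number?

Type A_{2}, Milnor number mu = 2.

The Hessian of f at 0 is [[2, -2], [-2, 2]] with rank 1, so corank 1. A Groebner basis of the Jacobian ideal J(f) in C{u,v} is {v^2, u - v}; counting standard monomials gives mu = 2. Corank 1: A-series; mu = 2 gives A_2.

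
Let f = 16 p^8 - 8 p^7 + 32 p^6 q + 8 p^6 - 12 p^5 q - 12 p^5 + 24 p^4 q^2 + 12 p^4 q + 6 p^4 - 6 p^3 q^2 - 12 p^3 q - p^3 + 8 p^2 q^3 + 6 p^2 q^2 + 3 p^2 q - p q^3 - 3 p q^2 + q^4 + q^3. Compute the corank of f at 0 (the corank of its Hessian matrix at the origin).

2

The Hessian at 0 is [[0, 0], [0, 0]] of rank 0; hence corank 2.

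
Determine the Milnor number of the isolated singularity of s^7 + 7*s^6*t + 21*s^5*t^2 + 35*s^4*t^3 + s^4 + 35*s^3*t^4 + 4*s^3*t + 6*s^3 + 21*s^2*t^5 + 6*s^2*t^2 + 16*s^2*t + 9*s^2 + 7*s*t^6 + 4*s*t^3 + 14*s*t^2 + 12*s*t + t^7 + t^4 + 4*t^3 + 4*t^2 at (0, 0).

The Hessian of f at 0 is [[18, 12], [12, 8]] with rank 1, so corank 1. A Groebner basis of the Jacobian ideal J(f) in C{s,t} is {-1134*s*t - 3645*s + t^4 - 12*t^3 - 891*t^2 - 2430*t, s*t^2 + 12*s*t + 27*s + 8*t^3/9 + 9*t^2 + 18*t, s^2 + 2*s*t + 3*s + t^2 + 2*t}; counting standard monomials gives mu = 6. Corank 1: A-series; mu = 6 gives A_6.

6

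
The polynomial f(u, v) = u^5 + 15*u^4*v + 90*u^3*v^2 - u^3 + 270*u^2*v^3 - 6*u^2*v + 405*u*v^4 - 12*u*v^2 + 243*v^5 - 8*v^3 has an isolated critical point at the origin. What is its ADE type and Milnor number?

The Hessian of f at 0 has rank 0. Corank 2; j^3 = -(u + 2*v)^3 is a perfect cube, so E-series; the 5-jet and mu = 8 give E_8.

Type E8, Milnor number mu = 8.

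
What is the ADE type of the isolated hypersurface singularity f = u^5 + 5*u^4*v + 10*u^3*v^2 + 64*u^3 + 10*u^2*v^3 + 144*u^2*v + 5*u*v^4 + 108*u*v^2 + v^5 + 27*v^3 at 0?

E8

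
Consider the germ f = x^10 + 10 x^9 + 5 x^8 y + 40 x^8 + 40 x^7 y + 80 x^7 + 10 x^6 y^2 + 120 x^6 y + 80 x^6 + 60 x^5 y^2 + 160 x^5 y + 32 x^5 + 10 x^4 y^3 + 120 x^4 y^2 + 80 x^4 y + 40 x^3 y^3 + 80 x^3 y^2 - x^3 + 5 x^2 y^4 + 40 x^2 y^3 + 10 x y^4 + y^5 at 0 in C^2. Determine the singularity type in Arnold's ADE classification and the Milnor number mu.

The Hessian of f at 0 is [[0, 0], [0, 0]] with rank 0, so corank 2. A Groebner basis of the Jacobian ideal J(f) in C{x,y} is {y^5, x*y^3 + y^4/8, x^2}; counting standard monomials gives mu = 8. Corank 2; j^3 = -x^3 is a perfect cube, so E-series; the 5-jet and mu = 8 give E_8.

Type E_8, Milnor number mu = 8.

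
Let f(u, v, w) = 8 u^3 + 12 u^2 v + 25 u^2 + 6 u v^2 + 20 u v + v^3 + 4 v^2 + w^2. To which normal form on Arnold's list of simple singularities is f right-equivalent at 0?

The Hessian of f at 0 has rank 2. Corank 1: A-series; mu = 2 gives A_2.

A2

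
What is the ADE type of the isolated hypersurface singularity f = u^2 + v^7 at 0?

A_6

The Hessian of f at 0 is [[2, 0], [0, 0]] with rank 1, so corank 1. A Groebner basis of the Jacobian ideal J(f) in C{u,v} is {v^6, u}; counting standard monomials gives mu = 6. Corank 1: A-series; mu = 6 gives A_6.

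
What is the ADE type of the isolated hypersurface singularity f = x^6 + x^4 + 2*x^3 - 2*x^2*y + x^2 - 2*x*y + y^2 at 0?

The Hessian of f at 0 is [[2, -2], [-2, 2]] with rank 1, so corank 1. A Groebner basis of the Jacobian ideal J(f) in C{x,y} is {x*y^2 + 3*x*y + x - 2*y^2 - y, 5*x*y + 2*x + y^3 - 3*y^2 - 2*y, x^2 + x - y}; counting standard monomials gives mu = 5. Corank 1: A-series; mu = 5 gives A_5.

A_{5}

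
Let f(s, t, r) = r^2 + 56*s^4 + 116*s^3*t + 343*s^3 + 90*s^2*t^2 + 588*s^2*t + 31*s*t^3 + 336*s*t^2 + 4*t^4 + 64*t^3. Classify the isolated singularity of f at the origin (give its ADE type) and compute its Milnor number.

The Hessian of f at 0 has rank 1. Corank 2; j^3 = (7*s + 4*t)^3 is a perfect cube, so E-series; the 4-jet and mu = 7 give E_7.

Type E_{7}, Milnor number mu = 7.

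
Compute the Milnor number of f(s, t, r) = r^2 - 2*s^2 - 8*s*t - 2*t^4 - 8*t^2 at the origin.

3

The Hessian of f at 0 has rank 2. Corank 1: A-series; mu = 3 gives A_3.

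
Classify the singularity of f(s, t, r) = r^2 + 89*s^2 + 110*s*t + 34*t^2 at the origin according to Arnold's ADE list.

The Hessian of f at 0 has rank 3. Corank 0: nondegenerate Morse point, so A_1.

A_1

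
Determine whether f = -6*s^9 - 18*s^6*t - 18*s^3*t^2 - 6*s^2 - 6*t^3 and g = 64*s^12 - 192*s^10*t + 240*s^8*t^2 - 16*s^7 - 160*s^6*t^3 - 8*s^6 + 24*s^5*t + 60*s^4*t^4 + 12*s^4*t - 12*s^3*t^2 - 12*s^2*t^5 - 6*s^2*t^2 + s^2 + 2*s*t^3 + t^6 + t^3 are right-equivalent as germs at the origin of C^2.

Yes.

The Hessian of f at 0 is [[-12, 0], [0, 0]] with rank 1, so corank 1. A Groebner basis of the Jacobian ideal J(f) in C{s,t} is {t^2, s}; counting standard monomials gives mu = 2. Corank 1: A-series; mu = 2 gives A_2. The Hessian of g at 0 is [[2, 0], [0, 0]] with rank 1, so corank 1. A Groebner basis of the Jacobian ideal J(g) in C{s,t} is {t^2, s}; counting standard monomials gives mu = 2. Corank 1: A-series; mu = 2 gives A_2. Both have type A_2, hence right-equivalent.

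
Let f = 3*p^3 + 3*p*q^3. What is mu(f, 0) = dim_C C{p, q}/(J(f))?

7

The Hessian of f at 0 has rank 0. Corank 2; j^3 = 3*p^3 is a perfect cube, so E-series; the 4-jet and mu = 7 give E_7.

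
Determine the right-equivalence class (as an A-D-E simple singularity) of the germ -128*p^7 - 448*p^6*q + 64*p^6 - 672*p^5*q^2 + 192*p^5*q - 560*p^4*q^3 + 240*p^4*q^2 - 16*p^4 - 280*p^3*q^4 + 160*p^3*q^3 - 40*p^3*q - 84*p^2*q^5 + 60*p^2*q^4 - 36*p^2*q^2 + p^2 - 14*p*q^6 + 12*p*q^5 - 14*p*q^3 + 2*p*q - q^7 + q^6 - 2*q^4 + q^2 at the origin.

The Hessian of f at 0 is [[2, 2], [2, 2]] with rank 1, so corank 1. A Groebner basis of the Jacobian ideal J(f) in C{p,q} is {p*q + q^4 + q^2, p*q^2 - p/6 + 5*q^3/6 - q/6, p^2 + 2*p*q + q^2}; counting standard monomials gives mu = 6. Corank 1: A-series; mu = 6 gives A_6.

A_{6}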